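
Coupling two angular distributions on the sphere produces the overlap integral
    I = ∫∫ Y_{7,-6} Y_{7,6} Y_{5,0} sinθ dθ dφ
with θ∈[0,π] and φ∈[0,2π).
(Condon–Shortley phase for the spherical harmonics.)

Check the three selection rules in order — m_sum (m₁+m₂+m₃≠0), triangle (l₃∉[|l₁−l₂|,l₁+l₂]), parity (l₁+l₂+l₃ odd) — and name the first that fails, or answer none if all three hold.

parity

m₁+m₂+m₃ = -6 + 6 + 0 = 0  ✓
triangle: |7−7|=0 ≤ l₃=5 ≤ 7+7=14  ✓
parity: l₁+l₂+l₃ = 19 is odd  ✗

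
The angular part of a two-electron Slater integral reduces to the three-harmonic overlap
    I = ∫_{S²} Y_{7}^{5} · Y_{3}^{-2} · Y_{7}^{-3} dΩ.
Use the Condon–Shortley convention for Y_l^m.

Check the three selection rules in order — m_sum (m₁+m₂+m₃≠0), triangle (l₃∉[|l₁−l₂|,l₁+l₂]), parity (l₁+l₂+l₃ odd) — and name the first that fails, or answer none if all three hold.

azimuthal sum: 5 − 2 − 3 = 0  ✓
4 ≤ 7 ≤ 10 (triangle on l)  ✓
L = 7 + 3 + 7 = 17 (odd)  ✗

parity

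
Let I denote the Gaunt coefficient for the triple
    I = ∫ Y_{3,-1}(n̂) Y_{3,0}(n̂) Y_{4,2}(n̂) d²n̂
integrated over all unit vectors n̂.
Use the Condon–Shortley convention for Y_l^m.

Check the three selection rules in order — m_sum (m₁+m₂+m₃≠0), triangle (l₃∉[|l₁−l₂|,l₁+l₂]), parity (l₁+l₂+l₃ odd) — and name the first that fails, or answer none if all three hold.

Σmᵢ = 1  ✗
l₃∈[|l₁−l₂|,l₁+l₂]=[0,6], have l₃=4
Σlᵢ = 10 ⇒ even

m_sum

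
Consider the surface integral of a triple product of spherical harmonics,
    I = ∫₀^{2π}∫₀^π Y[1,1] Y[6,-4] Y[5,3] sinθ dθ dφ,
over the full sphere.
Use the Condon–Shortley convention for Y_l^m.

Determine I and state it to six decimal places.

0.274090

Checks pass: Σm=0; 12 even; l₃=5∈[5,7].
(2·1+1)(2·6+1)(2·5+1) = 429
Δ: 2! 0! 10! / 13! → 1/858
sum: t=1:−1/14400 = -1/14400
3j²(1 6 5; 0 0 0) = Δ·Π!·Σ² = 6/143  (sign +1)
sum: t=0:+1/161280 = 1/161280
3j²(1 6 5; 1 -4 3) = Δ·Π!·Σ² = 15/286  (sign +1)
combine: 4πI² = 429·6/143·15/286 = 135/143
take √, sign +1: I = 0.27409047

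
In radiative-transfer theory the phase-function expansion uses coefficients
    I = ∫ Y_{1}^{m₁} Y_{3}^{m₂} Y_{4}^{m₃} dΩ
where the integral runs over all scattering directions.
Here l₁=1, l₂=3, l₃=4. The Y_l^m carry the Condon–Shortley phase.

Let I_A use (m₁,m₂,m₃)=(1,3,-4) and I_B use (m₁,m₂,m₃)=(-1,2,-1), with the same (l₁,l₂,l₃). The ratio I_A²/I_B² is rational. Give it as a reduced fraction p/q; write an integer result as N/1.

28/3

Shared (l₁,l₂,l₃)=(1,3,4): N and (l;000)² cancel in I_A²/I_B².
A: Δ = 0!·2!·6!/9! = 1/252; Racah Σ t=0..0: t=0:+1/1440 = 1/1440; ⇒ 3j(1 3 4; 1 3 -4)² = 1/9, sgn +1
B: Δ = 0!·2!·6!/9! = 1/252; Racah Σ t=0..0: t=0:+1/240 = 1/240; ⇒ 3j(1 3 4; -1 2 -1)² = 1/84, sgn -1
I_A²/I_B² = (1/9)/(1/84) = 28/3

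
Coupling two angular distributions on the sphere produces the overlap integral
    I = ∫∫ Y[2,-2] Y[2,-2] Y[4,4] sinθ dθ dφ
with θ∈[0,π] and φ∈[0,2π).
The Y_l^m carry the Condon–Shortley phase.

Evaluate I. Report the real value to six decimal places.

0.337168

Rules hold: Σm=0, L=8 even, 0≤4≤4.
N = 5·5·9 = 225
Δ = 0!·4!·4!/9! = 1/630
Racah Σ t=0..0: t=0:+1/16 = 1/16
⇒ 3j(2 2 4; 0 0 0)² = 2/35, sgn +1
Racah Σ t=0..0: t=0:+1/576 = 1/576
⇒ 3j(2 2 4; -2 -2 4)² = 1/9, sgn +1
4πI² = N·(3j₀)²·(3jₘ)² = 10/7
I = +1·√(1.42857/4π) = 0.33716777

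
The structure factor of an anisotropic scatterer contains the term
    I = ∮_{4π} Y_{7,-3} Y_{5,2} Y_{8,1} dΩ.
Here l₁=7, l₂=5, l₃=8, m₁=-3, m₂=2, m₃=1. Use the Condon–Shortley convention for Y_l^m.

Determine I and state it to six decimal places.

0.072624

Rules hold: Σm=0, L=20 even, 2≤8≤12.
N = 15·11·17 = 2805
Δ = 4!·10!·6!/21! = 1/814773960
Racah Σ t=0..4: t=0:+1/87091200 t=1:−1/4976640 t=2:+1/2073600 t=3:−1/4976640 t=4:+1/87091200 = 1/9676800
⇒ 3j(7 5 8; 0 0 0)² = 360/46189, sgn +1
Racah Σ t=1..4: t=1:−1/1567641600 t=2:+1/38707200 t=3:−1/8709120 t=4:+1/14929920 = -71/3135283200
⇒ 3j(7 5 8; -3 2 1)² = 5041/1662804, sgn +1
4πI² = N·(3j₀)²·(3jₘ)² = 756150/11408683
I = +1·√(0.0662785/4π) = 0.07262419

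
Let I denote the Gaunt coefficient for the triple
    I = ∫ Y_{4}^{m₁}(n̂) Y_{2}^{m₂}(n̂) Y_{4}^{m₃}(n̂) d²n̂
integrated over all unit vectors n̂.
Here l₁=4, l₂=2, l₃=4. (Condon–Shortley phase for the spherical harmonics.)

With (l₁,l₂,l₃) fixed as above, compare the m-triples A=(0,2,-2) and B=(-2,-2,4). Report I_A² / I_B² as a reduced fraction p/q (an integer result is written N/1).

Shared (l₁,l₂,l₃)=(4,2,4): N and (l;000)² cancel in I_A²/I_B².
A: Δ = 2!·6!·2!/11! = 1/13860; Racah Σ t=2..2: t=2:+1/192 = 1/192; ⇒ 3j(4 2 4; 0 2 -2)² = 3/77, sgn +1
B: Δ = 2!·6!·2!/11! = 1/13860; Racah Σ t=0..0: t=0:+1/2880 = 1/2880; ⇒ 3j(4 2 4; -2 -2 4)² = 2/165, sgn +1
I_A²/I_B² = (3/77)/(2/165) = 45/14

45/14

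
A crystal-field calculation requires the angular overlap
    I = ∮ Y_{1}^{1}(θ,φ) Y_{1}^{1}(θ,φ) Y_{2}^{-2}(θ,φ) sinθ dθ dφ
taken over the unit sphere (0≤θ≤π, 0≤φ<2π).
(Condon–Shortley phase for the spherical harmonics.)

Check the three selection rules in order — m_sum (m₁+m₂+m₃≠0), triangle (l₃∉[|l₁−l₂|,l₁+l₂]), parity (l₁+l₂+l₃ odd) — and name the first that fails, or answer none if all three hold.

none

azimuthal sum: 1 + 1 − 2 = 0  ✓
0 ≤ 2 ≤ 2 (triangle on l)  ✓
L = 1 + 1 + 2 = 4 (even)  ✓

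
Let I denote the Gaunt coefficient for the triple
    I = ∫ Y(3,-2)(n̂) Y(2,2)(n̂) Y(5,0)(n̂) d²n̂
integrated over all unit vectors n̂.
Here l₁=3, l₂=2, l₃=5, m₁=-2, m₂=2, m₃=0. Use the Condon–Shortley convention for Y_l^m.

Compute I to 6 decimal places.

Checks pass: Σm=0; 10 even; l₃=5∈[1,5].
(2·3+1)(2·2+1)(2·5+1) = 385
Δ: 0! 6! 4! / 11! → 1/2310
sum: t=0:+1/144 = 1/144
3j²(3 2 5; 0 0 0) = Δ·Π!·Σ² = 10/231  (sign -1)
sum: t=0:+1/2880 = 1/2880
3j²(3 2 5; -2 2 0) = Δ·Π!·Σ² = 1/462  (sign -1)
combine: 4πI² = 385·10/231·1/462 = 25/693
take √, sign +1: I = 0.05357948

0.053579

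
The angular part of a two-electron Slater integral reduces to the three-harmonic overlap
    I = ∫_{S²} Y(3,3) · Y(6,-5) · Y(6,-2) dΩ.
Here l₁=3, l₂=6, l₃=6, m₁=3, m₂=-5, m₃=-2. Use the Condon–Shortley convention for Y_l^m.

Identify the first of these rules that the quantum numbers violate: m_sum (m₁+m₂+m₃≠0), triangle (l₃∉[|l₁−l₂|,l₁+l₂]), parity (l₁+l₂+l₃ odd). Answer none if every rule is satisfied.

m_sum

azimuthal sum: 3 − 5 − 2 = -4  ✗
3 ≤ 6 ≤ 9 (triangle on l)
L = 3 + 6 + 6 = 15 (odd)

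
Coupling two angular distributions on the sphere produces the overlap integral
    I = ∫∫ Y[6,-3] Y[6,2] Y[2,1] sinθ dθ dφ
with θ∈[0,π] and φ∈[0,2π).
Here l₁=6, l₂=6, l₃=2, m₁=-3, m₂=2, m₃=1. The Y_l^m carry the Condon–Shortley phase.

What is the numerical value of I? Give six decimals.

m-sum 0 ✓  L=14 even ✓  0≤2≤12 ✓
Π(2lᵢ+1) = 13×13×5 = 845
triangle coeff Δ(6,6,2) = 1/90090
Σ_t [4,6]: t=4:+1/69120 t=5:−1/14400 t=6:+1/69120 = -7/172800
(3j)²=14/715 [(6 6 2; 0 0 0)], sign=-1
Σ_t [7,8]: t=7:−1/60480 t=8:+1/161280 = -1/96768
(3j)²=15/1001 [(6 6 2; -3 2 1)], sign=+1
⇒ 4πI² = 30/121
I = (-1)√(30/121/(4π)) = -0.14046335

-0.140463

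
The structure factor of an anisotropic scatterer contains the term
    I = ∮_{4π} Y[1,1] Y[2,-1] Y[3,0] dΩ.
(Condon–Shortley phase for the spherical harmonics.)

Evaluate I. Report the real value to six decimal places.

Checks pass: Σm=0; 6 even; l₃=3∈[1,3].
(2·1+1)(2·2+1)(2·3+1) = 105
Δ: 0! 2! 4! / 7! → 1/105
sum: t=0:+1/4 = 1/4
3j²(1 2 3; 0 0 0) = Δ·Π!·Σ² = 3/35  (sign -1)
sum: t=0:+1/12 = 1/12
3j²(1 2 3; 1 -1 0) = Δ·Π!·Σ² = 1/35  (sign -1)
combine: 4πI² = 105·3/35·1/35 = 9/35
take √, sign +1: I = 0.14304817

0.143048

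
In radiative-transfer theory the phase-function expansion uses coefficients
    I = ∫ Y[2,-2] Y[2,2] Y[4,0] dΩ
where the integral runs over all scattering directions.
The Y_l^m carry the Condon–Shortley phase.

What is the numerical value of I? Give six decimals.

0.040299

Checks pass: Σm=0; 8 even; l₃=4∈[0,4].
(2·2+1)(2·2+1)(2·4+1) = 225
Δ: 0! 4! 4! / 9! → 1/630
sum: t=0:+1/16 = 1/16
3j²(2 2 4; 0 0 0) = Δ·Π!·Σ² = 2/35  (sign +1)
sum: t=0:+1/576 = 1/576
3j²(2 2 4; -2 2 0) = Δ·Π!·Σ² = 1/630  (sign +1)
combine: 4πI² = 225·2/35·1/630 = 1/49
take √, sign +1: I = 0.04029926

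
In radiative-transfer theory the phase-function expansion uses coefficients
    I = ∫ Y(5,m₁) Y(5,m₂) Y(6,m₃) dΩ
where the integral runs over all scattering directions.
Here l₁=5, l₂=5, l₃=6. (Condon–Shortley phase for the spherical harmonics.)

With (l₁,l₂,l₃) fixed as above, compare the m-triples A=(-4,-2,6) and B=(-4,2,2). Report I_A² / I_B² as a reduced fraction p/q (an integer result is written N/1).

11/5

Shared (l₁,l₂,l₃)=(5,5,6): N and (l;000)² cancel in I_A²/I_B².
A: Δ = 4!·6!·6!/17! = 1/28588560; Racah Σ t=3..3: t=3:−1/3110400 = -1/3110400; ⇒ 3j(5 5 6; -4 -2 6)² = 21/1105, sgn -1
B: Δ = 4!·6!·6!/17! = 1/28588560; Racah Σ t=3..4: t=3:−1/207360 t=4:+1/103680 = 1/207360; ⇒ 3j(5 5 6; -4 2 2)² = 21/2431, sgn +1
I_A²/I_B² = (21/1105)/(21/2431) = 11/5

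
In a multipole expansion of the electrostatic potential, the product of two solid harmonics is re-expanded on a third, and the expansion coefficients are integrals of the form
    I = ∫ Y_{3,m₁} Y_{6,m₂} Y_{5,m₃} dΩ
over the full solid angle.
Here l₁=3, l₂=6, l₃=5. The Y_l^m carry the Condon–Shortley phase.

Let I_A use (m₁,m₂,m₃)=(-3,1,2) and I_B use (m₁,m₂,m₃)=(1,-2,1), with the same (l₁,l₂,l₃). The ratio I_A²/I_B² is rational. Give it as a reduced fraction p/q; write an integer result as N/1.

Shared (l₁,l₂,l₃)=(3,6,5): N and (l;000)² cancel in I_A²/I_B².
A: Δ = 4!·2!·8!/15! = 1/675675; Racah Σ t=4..4: t=4:+1/34560 = 1/34560; ⇒ 3j(3 6 5; -3 1 2)² = 7/429, sgn -1
B: Δ = 4!·2!·8!/15! = 1/675675; Racah Σ t=0..2: t=0:+1/27648 t=1:−1/4320 t=2:+1/11520 = -1/9216; ⇒ 3j(3 6 5; 1 -2 1)² = 2/143, sgn -1
I_A²/I_B² = (7/429)/(2/143) = 7/6

7/6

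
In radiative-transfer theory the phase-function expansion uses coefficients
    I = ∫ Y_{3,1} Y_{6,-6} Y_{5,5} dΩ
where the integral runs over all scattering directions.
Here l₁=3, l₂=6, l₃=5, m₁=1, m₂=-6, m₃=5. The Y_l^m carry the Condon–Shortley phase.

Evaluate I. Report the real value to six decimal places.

-0.207001

Checks pass: Σm=0; 14 even; l₃=5∈[3,9].
(2·3+1)(2·6+1)(2·5+1) = 1001
Δ: 4! 2! 8! / 15! → 1/675675
sum: t=1:−1/8640 t=2:+1/2304 t=3:−1/8640 = 7/34560
3j²(3 6 5; 0 0 0) = Δ·Π!·Σ² = 7/429  (sign -1)
sum: t=0:+1/1935360 = 1/1935360
3j²(3 6 5; 1 -6 5) = Δ·Π!·Σ² = 3/91  (sign +1)
combine: 4πI² = 1001·7/429·3/91 = 7/13
take √, sign -1: I = -0.20700098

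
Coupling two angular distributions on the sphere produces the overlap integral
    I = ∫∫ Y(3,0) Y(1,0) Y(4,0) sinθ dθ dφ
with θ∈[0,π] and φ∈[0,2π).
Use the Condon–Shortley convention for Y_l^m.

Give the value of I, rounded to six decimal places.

m-sum 0 ✓  L=8 even ✓  2≤4≤4 ✓
Π(2lᵢ+1) = 7×3×9 = 189
triangle coeff Δ(3,1,4) = 1/252
Σ_t [0,0]: t=0:+1/36 = 1/36
(3j)²=4/63 [(3 1 4; 0 0 0)], sign=+1
(m-triple is (0,0,0) — same symbol as above.)
⇒ 4πI² = 16/21
I = (+1)√(16/21/(4π)) = 0.24623252

0.246233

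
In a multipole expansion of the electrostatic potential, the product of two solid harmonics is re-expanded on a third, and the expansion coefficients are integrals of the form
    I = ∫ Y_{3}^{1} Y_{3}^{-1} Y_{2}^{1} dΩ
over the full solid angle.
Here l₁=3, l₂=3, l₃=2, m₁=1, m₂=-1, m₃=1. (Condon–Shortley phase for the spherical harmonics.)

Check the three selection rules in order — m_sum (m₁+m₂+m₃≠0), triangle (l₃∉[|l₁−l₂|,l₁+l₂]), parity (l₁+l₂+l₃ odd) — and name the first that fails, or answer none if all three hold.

m₁+m₂+m₃ = 1 − 1 + 1 = 1  ✗
triangle: |3−3|=0 ≤ l₃=2 ≤ 3+3=6
parity: l₁+l₂+l₃ = 8 is even

m_sum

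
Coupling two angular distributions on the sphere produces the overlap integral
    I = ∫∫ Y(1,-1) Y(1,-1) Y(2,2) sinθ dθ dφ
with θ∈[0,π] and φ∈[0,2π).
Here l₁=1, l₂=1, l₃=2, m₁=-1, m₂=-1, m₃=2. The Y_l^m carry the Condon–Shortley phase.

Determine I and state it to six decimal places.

Rules hold: Σm=0, L=4 even, 0≤2≤2.
N = 3·3·5 = 45
Δ = 0!·2!·2!/5! = 1/30
Racah Σ t=0..0: t=0:+1/1 = 1/1
⇒ 3j(1 1 2; 0 0 0)² = 2/15, sgn +1
Racah Σ t=0..0: t=0:+1/4 = 1/4
⇒ 3j(1 1 2; -1 -1 2)² = 1/5, sgn +1
4πI² = N·(3j₀)²·(3jₘ)² = 6/5
I = +1·√(1.2/4π) = 0.30901936

0.309019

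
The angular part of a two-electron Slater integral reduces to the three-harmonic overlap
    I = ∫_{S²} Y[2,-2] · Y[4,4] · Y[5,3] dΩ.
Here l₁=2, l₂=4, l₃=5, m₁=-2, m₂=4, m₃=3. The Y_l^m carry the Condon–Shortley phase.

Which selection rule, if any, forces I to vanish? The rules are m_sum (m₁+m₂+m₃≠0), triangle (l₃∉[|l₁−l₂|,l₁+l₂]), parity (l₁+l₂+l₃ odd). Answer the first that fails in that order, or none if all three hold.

m₁+m₂+m₃ = -2 + 4 + 3 = 5  ✗
triangle: |2−4|=2 ≤ l₃=5 ≤ 2+4=6
parity: l₁+l₂+l₃ = 11 is odd

m_sum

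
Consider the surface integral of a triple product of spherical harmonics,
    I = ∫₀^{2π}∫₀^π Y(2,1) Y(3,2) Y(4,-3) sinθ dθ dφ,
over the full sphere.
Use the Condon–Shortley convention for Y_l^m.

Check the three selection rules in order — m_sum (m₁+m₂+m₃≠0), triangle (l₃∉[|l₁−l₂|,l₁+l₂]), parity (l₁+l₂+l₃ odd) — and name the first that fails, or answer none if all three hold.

azimuthal sum: 1 + 2 − 3 = 0  ✓
1 ≤ 4 ≤ 5 (triangle on l)  ✓
L = 2 + 3 + 4 = 9 (odd)  ✗

parity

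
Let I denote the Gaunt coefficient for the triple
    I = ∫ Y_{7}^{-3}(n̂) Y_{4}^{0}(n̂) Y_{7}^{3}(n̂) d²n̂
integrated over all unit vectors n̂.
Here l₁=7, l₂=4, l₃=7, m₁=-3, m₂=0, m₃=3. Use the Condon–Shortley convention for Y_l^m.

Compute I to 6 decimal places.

m-sum 0 ✓  L=18 even ✓  3≤7≤11 ✓
Π(2lᵢ+1) = 15×9×15 = 2025
triangle coeff Δ(7,4,7) = 1/58198140
Σ_t [0,4]: t=0:+1/17418240 t=1:−1/622080 t=2:+1/230400 t=3:−1/622080 t=4:+1/17418240 = 1/806400
(3j)²=2268/230945 [(7 4 7; 0 0 0)], sign=-1
Σ_t [0,4]: t=0:+1/2090188800 t=1:−1/13063680 t=2:+1/1290240 t=3:−1/1088640 t=4:+1/9953280 = -83/696729600
(3j)²=6889/6466460 [(7 4 7; -3 0 3)], sign=-1
⇒ 4πI² = 45198729/2133423721
I = (+1)√(45198729/2133423721/(4π)) = 0.04106006

0.041060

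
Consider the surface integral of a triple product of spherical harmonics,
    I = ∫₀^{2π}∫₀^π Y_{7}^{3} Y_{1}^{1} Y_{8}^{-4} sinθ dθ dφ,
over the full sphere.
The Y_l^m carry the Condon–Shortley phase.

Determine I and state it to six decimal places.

0.248575

Checks pass: Σm=0; 16 even; l₃=8∈[6,8].
(2·7+1)(2·1+1)(2·8+1) = 765
Δ: 0! 14! 2! / 17! → 1/2040
sum: t=0:+1/25401600 = 1/25401600
3j²(7 1 8; 0 0 0) = Δ·Π!·Σ² = 8/255  (sign +1)
sum: t=0:+1/174182400 = 1/174182400
3j²(7 1 8; 3 1 -4) = Δ·Π!·Σ² = 11/340  (sign +1)
combine: 4πI² = 765·8/255·11/340 = 66/85
take √, sign +1: I = 0.24857507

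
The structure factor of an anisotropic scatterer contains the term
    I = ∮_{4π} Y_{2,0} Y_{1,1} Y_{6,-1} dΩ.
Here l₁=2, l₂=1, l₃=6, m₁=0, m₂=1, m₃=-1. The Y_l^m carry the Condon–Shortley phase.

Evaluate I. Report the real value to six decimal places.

0.000000

triangle: need 1≤l₃≤3, have 6; I=0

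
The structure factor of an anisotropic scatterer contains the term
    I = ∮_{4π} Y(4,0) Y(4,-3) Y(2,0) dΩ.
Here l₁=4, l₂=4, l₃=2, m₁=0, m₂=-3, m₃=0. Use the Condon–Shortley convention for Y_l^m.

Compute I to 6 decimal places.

Σmᵢ = -3 ≠ 0, so the φ-integral vanishes; I = 0

0.000000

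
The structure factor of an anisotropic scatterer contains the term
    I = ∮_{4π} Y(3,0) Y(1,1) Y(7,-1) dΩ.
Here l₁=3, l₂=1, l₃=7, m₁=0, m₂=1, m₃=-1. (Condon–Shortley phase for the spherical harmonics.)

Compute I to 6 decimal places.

|3−1|≤7≤3+1 violated ⇒ I = 0

0.000000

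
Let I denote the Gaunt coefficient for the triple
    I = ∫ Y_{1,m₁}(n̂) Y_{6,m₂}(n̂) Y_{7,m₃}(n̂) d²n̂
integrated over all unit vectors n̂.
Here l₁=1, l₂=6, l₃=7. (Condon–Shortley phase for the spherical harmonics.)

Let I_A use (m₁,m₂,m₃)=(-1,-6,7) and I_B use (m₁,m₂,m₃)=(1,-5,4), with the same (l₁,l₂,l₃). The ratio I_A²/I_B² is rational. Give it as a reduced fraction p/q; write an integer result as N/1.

91/3

Same 1,6,7: normalisation and zero-m 3j drop out of the ratio.
A: Δ: 0! 2! 12! / 15! → 1/1365; sum: t=0:+1/958003200 = 1/958003200; 3j²(1 6 7; -1 -6 7) = Δ·Π!·Σ² = 1/15  (sign +1)
B: Δ: 0! 2! 12! / 15! → 1/1365; sum: t=0:+1/79833600 = 1/79833600; 3j²(1 6 7; 1 -5 4) = Δ·Π!·Σ² = 1/455  (sign -1)
I_A²/I_B² = (1/15)/(1/455) = 91/3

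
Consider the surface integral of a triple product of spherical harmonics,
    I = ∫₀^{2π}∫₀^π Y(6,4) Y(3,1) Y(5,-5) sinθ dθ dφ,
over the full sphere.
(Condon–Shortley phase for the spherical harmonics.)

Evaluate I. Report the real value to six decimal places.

-0.152880

m-sum 0 ✓  L=14 even ✓  3≤5≤9 ✓
Π(2lᵢ+1) = 13×7×11 = 1001
triangle coeff Δ(6,3,5) = 1/675675
Σ_t [1,3]: t=1:−1/8640 t=2:+1/2304 t=3:−1/8640 = 7/34560
(3j)²=7/429 [(6 3 5; 0 0 0)], sign=-1
Σ_t [2,2]: t=2:+1/322560 = 1/322560
(3j)²=18/1001 [(6 3 5; 4 1 -5)], sign=+1
⇒ 4πI² = 42/143
I = (-1)√(42/143/(4π)) = -0.15288036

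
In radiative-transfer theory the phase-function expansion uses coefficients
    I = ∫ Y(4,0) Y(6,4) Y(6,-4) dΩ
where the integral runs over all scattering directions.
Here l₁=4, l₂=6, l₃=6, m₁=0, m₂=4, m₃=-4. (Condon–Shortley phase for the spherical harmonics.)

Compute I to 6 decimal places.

Checks pass: Σm=0; 16 even; l₃=6∈[2,10].
(2·4+1)(2·6+1)(2·6+1) = 1521
Δ: 4! 4! 8! / 17! → 1/15315300
sum: t=0:+1/829440 t=1:−1/25920 t=2:+1/9216 t=3:−1/25920 t=4:+1/829440 = 7/207360
3j²(4 6 6; 0 0 0) = Δ·Π!·Σ² = 28/2431  (sign +1)
sum: t=2:+1/645120 t=3:−1/181440 t=4:+1/829440 = -1/362880
3j²(4 6 6; 0 4 -4) = Δ·Π!·Σ² = 256/17017  (sign -1)
combine: 4πI² = 1521·28/2431·256/17017 = 9216/34969
take √, sign -1: I = -0.14481872

-0.144819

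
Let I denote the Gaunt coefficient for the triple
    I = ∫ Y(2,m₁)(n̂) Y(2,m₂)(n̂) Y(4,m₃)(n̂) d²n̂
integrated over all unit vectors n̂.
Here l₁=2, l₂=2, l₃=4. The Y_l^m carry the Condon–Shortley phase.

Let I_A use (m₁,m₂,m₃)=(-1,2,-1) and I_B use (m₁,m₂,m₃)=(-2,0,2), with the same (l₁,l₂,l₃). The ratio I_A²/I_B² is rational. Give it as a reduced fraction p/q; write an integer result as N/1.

l's match ⇒ only the (l;m) 3-j factors differ between A and B.
A: triangle coeff Δ(2,2,4) = 1/630; Σ_t [0,0]: t=0:+1/144 = 1/144; (3j)²=1/126 [(2 2 4; -1 2 -1)], sign=-1
B: triangle coeff Δ(2,2,4) = 1/630; Σ_t [0,0]: t=0:+1/96 = 1/96; (3j)²=1/42 [(2 2 4; -2 0 2)], sign=+1
I_A²/I_B² = (1/126)/(1/42) = 1/3

1/3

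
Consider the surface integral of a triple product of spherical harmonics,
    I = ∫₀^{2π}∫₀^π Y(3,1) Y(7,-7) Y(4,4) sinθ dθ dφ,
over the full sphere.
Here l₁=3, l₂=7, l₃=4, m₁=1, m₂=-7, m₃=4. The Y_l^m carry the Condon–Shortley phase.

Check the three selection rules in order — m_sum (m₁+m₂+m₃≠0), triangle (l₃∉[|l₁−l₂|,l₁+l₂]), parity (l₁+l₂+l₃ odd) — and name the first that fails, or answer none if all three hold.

azimuthal sum: 1 − 7 + 4 = -2  ✗
4 ≤ 4 ≤ 10 (triangle on l)
L = 3 + 7 + 4 = 14 (even)

m_sum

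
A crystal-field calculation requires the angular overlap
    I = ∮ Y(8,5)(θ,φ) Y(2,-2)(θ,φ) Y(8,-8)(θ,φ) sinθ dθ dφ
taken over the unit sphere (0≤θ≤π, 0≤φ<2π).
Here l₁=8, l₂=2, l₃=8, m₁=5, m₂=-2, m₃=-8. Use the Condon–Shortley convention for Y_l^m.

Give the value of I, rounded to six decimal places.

Σmᵢ = -5 ≠ 0, so the φ-integral vanishes; I = 0

0.000000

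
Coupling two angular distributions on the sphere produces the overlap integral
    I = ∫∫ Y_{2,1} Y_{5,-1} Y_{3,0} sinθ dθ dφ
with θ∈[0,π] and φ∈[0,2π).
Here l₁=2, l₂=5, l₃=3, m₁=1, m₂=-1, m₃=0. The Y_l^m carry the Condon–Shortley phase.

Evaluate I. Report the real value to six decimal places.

-0.214318

Rules hold: Σm=0, L=10 even, 3≤3≤7.
N = 5·11·7 = 385
Δ = 4!·0!·6!/11! = 1/2310
Racah Σ t=2..2: t=2:+1/144 = 1/144
⇒ 3j(2 5 3; 0 0 0)² = 10/231, sgn -1
Racah Σ t=1..1: t=1:−1/216 = -1/216
⇒ 3j(2 5 3; 1 -1 0)² = 8/231, sgn +1
4πI² = N·(3j₀)²·(3jₘ)² = 400/693
I = -1·√(0.577201/4π) = -0.21431790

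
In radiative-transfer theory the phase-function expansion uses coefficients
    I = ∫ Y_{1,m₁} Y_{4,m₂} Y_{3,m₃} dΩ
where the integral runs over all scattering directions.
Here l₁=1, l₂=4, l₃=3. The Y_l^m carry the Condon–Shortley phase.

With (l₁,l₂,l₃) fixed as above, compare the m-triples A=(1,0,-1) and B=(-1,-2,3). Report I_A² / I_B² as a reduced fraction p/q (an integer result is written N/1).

6/1

l's match ⇒ only the (l;m) 3-j factors differ between A and B.
A: triangle coeff Δ(1,4,3) = 1/252; Σ_t [0,0]: t=0:+1/96 = 1/96; (3j)²=1/42 [(1 4 3; 1 0 -1)], sign=+1
B: triangle coeff Δ(1,4,3) = 1/252; Σ_t [2,2]: t=2:+1/1440 = 1/1440; (3j)²=1/252 [(1 4 3; -1 -2 3)], sign=+1
I_A²/I_B² = (1/42)/(1/252) = 6/1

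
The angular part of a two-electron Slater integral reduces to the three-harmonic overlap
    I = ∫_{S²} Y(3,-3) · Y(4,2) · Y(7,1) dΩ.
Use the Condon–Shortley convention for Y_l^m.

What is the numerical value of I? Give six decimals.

Rules hold: Σm=0, L=14 even, 1≤7≤7.
N = 7·9·15 = 945
Δ = 0!·6!·8!/15! = 1/45045
Racah Σ t=0..0: t=0:+1/20736 = 1/20736
⇒ 3j(3 4 7; 0 0 0)² = 35/1287, sgn -1
Racah Σ t=0..0: t=0:+1/1036800 = 1/1036800
⇒ 3j(3 4 7; -3 2 1)² = 4/6435, sgn +1
4πI² = N·(3j₀)²·(3jₘ)² = 980/61347
I = -1·√(0.0159747/4π) = -0.03565426

-0.035654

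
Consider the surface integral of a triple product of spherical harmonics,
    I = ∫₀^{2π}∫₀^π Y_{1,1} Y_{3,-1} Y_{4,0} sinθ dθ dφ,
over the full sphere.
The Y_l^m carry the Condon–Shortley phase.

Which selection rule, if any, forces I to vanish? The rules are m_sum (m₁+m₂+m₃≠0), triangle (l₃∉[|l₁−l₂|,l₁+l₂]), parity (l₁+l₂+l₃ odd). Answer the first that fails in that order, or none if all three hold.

m₁+m₂+m₃ = 1 − 1 + 0 = 0  ✓
triangle: |1−3|=2 ≤ l₃=4 ≤ 1+3=4  ✓
parity: l₁+l₂+l₃ = 8 is even  ✓

none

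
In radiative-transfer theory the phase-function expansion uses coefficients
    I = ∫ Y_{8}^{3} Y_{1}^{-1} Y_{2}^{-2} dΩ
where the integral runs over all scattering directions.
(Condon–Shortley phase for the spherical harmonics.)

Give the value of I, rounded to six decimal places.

0.000000

l₃=2 ∉ [7,9] — triangle fails ⇒ I = 0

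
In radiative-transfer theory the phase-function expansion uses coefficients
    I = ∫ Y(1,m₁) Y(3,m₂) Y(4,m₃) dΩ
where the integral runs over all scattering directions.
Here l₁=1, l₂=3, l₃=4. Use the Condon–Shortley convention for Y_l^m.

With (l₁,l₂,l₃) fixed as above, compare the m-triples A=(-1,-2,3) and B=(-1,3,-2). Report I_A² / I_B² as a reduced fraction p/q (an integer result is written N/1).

Shared (l₁,l₂,l₃)=(1,3,4): N and (l;000)² cancel in I_A²/I_B².
A: Δ = 0!·2!·6!/9! = 1/252; Racah Σ t=0..0: t=0:+1/240 = 1/240; ⇒ 3j(1 3 4; -1 -2 3)² = 1/12, sgn -1
B: Δ = 0!·2!·6!/9! = 1/252; Racah Σ t=0..0: t=0:+1/1440 = 1/1440; ⇒ 3j(1 3 4; -1 3 -2)² = 1/252, sgn +1
I_A²/I_B² = (1/12)/(1/252) = 21/1

21/1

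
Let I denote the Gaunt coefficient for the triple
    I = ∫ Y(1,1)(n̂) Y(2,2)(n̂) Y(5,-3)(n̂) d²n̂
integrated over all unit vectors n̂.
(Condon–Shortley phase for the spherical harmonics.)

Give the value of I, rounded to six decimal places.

|1−2|≤5≤1+2 violated ⇒ I = 0

0.000000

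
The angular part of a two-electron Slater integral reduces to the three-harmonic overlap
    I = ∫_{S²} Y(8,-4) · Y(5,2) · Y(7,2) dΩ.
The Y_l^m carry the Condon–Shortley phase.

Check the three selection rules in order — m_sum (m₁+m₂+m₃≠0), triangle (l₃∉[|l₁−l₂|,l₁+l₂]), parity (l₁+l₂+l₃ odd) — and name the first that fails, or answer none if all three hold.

none

azimuthal sum: -4 + 2 + 2 = 0  ✓
3 ≤ 7 ≤ 13 (triangle on l)  ✓
L = 8 + 5 + 7 = 20 (even)  ✓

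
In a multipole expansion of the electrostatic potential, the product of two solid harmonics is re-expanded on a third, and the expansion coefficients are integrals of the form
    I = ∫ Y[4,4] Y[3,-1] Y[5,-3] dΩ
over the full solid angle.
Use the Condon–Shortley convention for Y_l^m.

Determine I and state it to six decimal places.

Checks pass: Σm=0; 12 even; l₃=5∈[1,7].
(2·4+1)(2·3+1)(2·5+1) = 693
Δ: 2! 6! 4! / 13! → 1/180180
sum: t=0:+1/576 t=1:−1/144 t=2:+1/576 = -1/288
3j²(4 3 5; 0 0 0) = Δ·Π!·Σ² = 20/1001  (sign +1)
sum: t=0:+1/5760 = 1/5760
3j²(4 3 5; 4 -1 -3) = Δ·Π!·Σ² = 56/2145  (sign +1)
combine: 4πI² = 693·20/1001·56/2145 = 672/1859
take √, sign +1: I = 0.16960553

0.169606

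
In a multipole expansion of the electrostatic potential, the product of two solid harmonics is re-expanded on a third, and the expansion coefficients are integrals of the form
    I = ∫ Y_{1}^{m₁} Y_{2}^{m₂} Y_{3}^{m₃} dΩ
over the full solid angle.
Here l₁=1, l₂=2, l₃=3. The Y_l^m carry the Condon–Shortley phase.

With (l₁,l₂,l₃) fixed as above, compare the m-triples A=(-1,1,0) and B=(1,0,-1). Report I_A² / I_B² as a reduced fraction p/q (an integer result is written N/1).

l's match ⇒ only the (l;m) 3-j factors differ between A and B.
A: triangle coeff Δ(1,2,3) = 1/105; Σ_t [0,0]: t=0:+1/12 = 1/12; (3j)²=1/35 [(1 2 3; -1 1 0)], sign=-1
B: triangle coeff Δ(1,2,3) = 1/105; Σ_t [0,0]: t=0:+1/8 = 1/8; (3j)²=2/35 [(1 2 3; 1 0 -1)], sign=+1
I_A²/I_B² = (1/35)/(2/35) = 1/2

1/2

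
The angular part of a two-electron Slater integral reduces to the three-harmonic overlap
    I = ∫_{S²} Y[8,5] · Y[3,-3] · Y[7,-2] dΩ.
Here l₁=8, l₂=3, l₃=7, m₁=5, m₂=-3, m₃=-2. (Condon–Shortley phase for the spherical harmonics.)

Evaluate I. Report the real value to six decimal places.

0.185908

m-sum 0 ✓  L=18 even ✓  5≤7≤11 ✓
Π(2lᵢ+1) = 17×7×15 = 1785
triangle coeff Δ(8,3,7) = 1/5290740
Σ_t [1,3]: t=1:−1/7257600 t=2:+1/2073600 t=3:−1/7257600 = 1/4838400
(3j)²=252/20995 [(8 3 7; 0 0 0)], sign=-1
Σ_t [0,0]: t=0:+1/104509440 = 1/104509440
(3j)²=275/13566 [(8 3 7; 5 -3 -2)], sign=-1
⇒ 4πI² = 34650/79781
I = (+1)√(34650/79781/(4π)) = 0.18590752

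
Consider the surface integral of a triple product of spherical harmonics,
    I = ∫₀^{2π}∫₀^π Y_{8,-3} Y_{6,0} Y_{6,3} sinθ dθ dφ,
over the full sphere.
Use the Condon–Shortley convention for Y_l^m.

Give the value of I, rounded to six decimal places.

0.107481

m-sum 0 ✓  L=20 even ✓  2≤6≤14 ✓
Π(2lᵢ+1) = 17×13×13 = 2873
triangle coeff Δ(8,6,6) = 1/1309458150
Σ_t [2,6]: t=2:+1/49766400 t=3:−1/3110400 t=4:+1/1327104 t=5:−1/3110400 t=6:+1/49766400 = 1/6635520
(3j)²=350/46189 [(8 6 6; 0 0 0)], sign=+1
Σ_t [3,6]: t=3:−1/174182400 t=4:+1/11612160 t=5:−1/6220800 t=6:+1/24883200 = -1/24883200
(3j)²=28/4199 [(8 6 6; -3 0 3)], sign=+1
⇒ 4πI² = 9800/67507
I = (+1)√(9800/67507/(4π)) = 0.10748150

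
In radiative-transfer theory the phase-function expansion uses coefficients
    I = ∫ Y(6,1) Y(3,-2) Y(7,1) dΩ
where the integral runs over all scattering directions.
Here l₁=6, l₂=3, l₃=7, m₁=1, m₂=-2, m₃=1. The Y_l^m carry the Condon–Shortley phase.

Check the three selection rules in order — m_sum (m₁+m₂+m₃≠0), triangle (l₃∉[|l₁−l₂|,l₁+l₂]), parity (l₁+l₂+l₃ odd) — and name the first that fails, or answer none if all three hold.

azimuthal sum: 1 − 2 + 1 = 0  ✓
3 ≤ 7 ≤ 9 (triangle on l)  ✓
L = 6 + 3 + 7 = 16 (even)  ✓

none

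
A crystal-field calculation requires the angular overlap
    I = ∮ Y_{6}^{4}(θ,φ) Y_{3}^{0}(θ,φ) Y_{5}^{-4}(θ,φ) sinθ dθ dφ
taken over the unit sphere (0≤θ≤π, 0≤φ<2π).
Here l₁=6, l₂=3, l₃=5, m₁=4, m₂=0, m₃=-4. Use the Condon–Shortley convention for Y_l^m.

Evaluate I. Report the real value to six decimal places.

-0.139560

Rules hold: Σm=0, L=14 even, 3≤5≤9.
N = 13·7·11 = 1001
Δ = 4!·8!·2!/15! = 1/675675
Racah Σ t=1..3: t=1:−1/8640 t=2:+1/2304 t=3:−1/8640 = 7/34560
⇒ 3j(6 3 5; 0 0 0)² = 7/429, sgn -1
Racah Σ t=1..2: t=1:−1/60480 t=2:+1/161280 = -1/96768
⇒ 3j(6 3 5; 4 0 -4)² = 15/1001, sgn +1
4πI² = N·(3j₀)²·(3jₘ)² = 35/143
I = -1·√(0.244755/4π) = -0.13956004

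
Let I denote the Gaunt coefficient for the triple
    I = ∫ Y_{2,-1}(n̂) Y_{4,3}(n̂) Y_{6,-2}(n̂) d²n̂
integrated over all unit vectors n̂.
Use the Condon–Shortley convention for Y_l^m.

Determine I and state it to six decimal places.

m-sum 0 ✓  L=12 even ✓  2≤6≤6 ✓
Π(2lᵢ+1) = 5×9×13 = 585
triangle coeff Δ(2,4,6) = 1/6435
Σ_t [0,0]: t=0:+1/2304 = 1/2304
(3j)²=5/143 [(2 4 6; 0 0 0)], sign=+1
Σ_t [0,0]: t=0:+1/30240 = 1/30240
(3j)²=32/6435 [(2 4 6; -1 3 -2)], sign=+1
⇒ 4πI² = 160/1573
I = (+1)√(160/1573/(4π)) = 0.08996855

0.089969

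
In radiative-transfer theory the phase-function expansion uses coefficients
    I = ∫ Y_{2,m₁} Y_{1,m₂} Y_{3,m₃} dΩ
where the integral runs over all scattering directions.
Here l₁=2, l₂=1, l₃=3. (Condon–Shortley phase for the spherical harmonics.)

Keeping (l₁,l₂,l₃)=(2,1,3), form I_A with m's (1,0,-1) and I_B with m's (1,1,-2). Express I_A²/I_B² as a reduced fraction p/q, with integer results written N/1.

4/5

Shared (l₁,l₂,l₃)=(2,1,3): N and (l;000)² cancel in I_A²/I_B².
A: Δ = 0!·4!·2!/7! = 1/105; Racah Σ t=0..0: t=0:+1/6 = 1/6; ⇒ 3j(2 1 3; 1 0 -1)² = 8/105, sgn +1
B: Δ = 0!·4!·2!/7! = 1/105; Racah Σ t=0..0: t=0:+1/12 = 1/12; ⇒ 3j(2 1 3; 1 1 -2)² = 2/21, sgn -1
I_A²/I_B² = (8/105)/(2/21) = 4/5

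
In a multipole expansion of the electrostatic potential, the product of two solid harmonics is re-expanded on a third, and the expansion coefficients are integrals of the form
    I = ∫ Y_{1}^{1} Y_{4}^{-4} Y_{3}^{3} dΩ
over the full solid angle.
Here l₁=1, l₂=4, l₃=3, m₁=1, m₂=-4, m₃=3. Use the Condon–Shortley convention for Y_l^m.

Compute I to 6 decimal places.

Checks pass: Σm=0; 8 even; l₃=3∈[3,5].
(2·1+1)(2·4+1)(2·3+1) = 189
Δ: 2! 0! 6! / 9! → 1/252
sum: t=1:−1/36 = -1/36
3j²(1 4 3; 0 0 0) = Δ·Π!·Σ² = 4/63  (sign +1)
sum: t=0:+1/1440 = 1/1440
3j²(1 4 3; 1 -4 3) = Δ·Π!·Σ² = 1/9  (sign +1)
combine: 4πI² = 189·4/63·1/9 = 4/3
take √, sign +1: I = 0.32573501

0.325735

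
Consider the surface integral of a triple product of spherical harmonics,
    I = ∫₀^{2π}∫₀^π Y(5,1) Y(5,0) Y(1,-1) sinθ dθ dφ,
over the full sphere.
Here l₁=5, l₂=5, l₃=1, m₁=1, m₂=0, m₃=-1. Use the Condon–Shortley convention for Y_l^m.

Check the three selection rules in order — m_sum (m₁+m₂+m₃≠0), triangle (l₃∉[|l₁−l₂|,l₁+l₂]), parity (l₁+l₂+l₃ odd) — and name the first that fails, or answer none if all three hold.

parity

m₁+m₂+m₃ = 1 + 0 − 1 = 0  ✓
triangle: |5−5|=0 ≤ l₃=1 ≤ 5+5=10  ✓
parity: l₁+l₂+l₃ = 11 is odd  ✗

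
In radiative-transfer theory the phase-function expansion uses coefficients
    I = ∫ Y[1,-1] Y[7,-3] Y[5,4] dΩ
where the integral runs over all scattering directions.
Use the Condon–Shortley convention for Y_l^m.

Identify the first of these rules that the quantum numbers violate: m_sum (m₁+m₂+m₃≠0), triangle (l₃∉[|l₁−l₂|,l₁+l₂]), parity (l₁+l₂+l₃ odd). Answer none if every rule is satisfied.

triangle

m₁+m₂+m₃ = -1 − 3 + 4 = 0  ✓
triangle: |1−7|=6 ≤ l₃=5 ≤ 1+7=8  ✗
parity: l₁+l₂+l₃ = 13 is odd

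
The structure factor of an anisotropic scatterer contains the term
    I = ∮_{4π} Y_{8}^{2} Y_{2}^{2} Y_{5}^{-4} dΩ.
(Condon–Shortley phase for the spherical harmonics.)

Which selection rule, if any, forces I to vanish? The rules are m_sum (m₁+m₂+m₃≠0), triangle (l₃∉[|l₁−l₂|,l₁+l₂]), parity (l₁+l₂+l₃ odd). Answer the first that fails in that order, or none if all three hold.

m₁+m₂+m₃ = 2 + 2 − 4 = 0  ✓
triangle: |8−2|=6 ≤ l₃=5 ≤ 8+2=10  ✗
parity: l₁+l₂+l₃ = 15 is odd

triangle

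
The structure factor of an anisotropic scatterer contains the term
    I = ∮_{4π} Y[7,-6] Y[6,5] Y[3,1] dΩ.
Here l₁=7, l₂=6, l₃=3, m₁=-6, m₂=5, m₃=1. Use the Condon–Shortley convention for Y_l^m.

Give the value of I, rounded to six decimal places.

Rules hold: Σm=0, L=16 even, 1≤3≤13.
N = 15·13·7 = 1365
Δ = 10!·4!·2!/17! = 1/2042040
Racah Σ t=4..6: t=4:+1/207360 t=5:−1/57600 t=6:+1/207360 = -1/129600
⇒ 3j(7 6 3; 0 0 0)² = 168/12155, sgn +1
Racah Σ t=9..10: t=9:−1/17418240 t=10:+1/21772800 = -1/87091200
⇒ 3j(7 6 3; -6 5 1)² = 11/14280, sgn -1
4πI² = N·(3j₀)²·(3jₘ)² = 21/1445
I = -1·√(0.0145329/4π) = -0.03400719

-0.034007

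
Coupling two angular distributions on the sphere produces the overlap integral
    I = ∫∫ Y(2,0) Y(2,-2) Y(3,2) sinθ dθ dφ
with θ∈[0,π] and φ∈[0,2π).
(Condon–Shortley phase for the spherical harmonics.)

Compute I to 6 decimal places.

0.000000

l₁+l₂+l₃=7 is odd: 3j(l;000)=0 ⇒ I=0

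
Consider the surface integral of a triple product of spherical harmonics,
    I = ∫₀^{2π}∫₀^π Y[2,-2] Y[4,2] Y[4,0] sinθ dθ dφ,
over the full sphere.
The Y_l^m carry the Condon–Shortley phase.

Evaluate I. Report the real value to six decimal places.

-0.190365

Checks pass: Σm=0; 10 even; l₃=4∈[2,6].
(2·2+1)(2·4+1)(2·4+1) = 405
Δ: 2! 2! 6! / 11! → 1/13860
sum: t=0:+1/192 t=1:−1/36 t=2:+1/192 = -5/288
3j²(2 4 4; 0 0 0) = Δ·Π!·Σ² = 20/693  (sign -1)
sum: t=2:+1/192 = 1/192
3j²(2 4 4; -2 2 0) = Δ·Π!·Σ² = 3/77  (sign +1)
combine: 4πI² = 405·20/693·3/77 = 2700/5929
take √, sign -1: I = -0.19036462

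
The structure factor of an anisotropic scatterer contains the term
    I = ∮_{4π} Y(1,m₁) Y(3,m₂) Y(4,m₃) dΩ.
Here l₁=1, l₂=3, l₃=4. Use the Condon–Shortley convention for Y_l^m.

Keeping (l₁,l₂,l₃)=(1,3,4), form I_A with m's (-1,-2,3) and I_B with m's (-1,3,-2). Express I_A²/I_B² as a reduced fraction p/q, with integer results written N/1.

21/1

Same 1,3,4: normalisation and zero-m 3j drop out of the ratio.
A: Δ: 0! 2! 6! / 9! → 1/252; sum: t=0:+1/240 = 1/240; 3j²(1 3 4; -1 -2 3) = Δ·Π!·Σ² = 1/12  (sign -1)
B: Δ: 0! 2! 6! / 9! → 1/252; sum: t=0:+1/1440 = 1/1440; 3j²(1 3 4; -1 3 -2) = Δ·Π!·Σ² = 1/252  (sign +1)
I_A²/I_B² = (1/12)/(1/252) = 21/1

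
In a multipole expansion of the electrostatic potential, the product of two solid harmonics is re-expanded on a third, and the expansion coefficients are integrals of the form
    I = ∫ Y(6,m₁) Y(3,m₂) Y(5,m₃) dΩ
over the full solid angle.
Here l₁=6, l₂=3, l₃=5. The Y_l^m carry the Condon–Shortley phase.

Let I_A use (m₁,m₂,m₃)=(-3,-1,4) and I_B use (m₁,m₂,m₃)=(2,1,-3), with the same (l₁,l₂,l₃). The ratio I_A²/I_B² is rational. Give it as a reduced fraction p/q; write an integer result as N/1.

72/49

Same 6,3,5: normalisation and zero-m 3j drop out of the ratio.
A: Δ: 4! 8! 2! / 15! → 1/675675; sum: t=1:−1/241920 t=2:+1/40320 = 1/48384; 3j²(6 3 5; -3 -1 4) = Δ·Π!·Σ² = 24/1001  (sign -1)
B: Δ: 4! 8! 2! / 15! → 1/675675; sum: t=2:+1/11520 t=3:−1/30240 t=4:+1/1935360 = 1/18432; 3j²(6 3 5; 2 1 -3) = Δ·Π!·Σ² = 7/429  (sign +1)
I_A²/I_B² = (24/1001)/(7/429) = 72/49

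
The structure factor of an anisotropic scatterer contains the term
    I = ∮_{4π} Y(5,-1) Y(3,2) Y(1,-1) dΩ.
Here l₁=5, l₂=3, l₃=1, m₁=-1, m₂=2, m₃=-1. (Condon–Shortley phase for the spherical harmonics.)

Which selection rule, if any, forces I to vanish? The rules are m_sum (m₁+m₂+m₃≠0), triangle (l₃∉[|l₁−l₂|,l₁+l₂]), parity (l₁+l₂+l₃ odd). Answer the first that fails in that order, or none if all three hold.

azimuthal sum: -1 + 2 − 1 = 0  ✓
2 ≤ 1 ≤ 8 (triangle on l)  ✗
L = 5 + 3 + 1 = 9 (odd)

triangle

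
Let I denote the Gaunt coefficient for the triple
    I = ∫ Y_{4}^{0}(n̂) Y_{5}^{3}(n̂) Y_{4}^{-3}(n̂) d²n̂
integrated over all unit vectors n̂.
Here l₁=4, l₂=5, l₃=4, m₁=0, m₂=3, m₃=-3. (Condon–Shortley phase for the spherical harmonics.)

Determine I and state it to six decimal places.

Σlᵢ=13 odd — θ-integrand is odd under cosθ→−cosθ; I=0

0.000000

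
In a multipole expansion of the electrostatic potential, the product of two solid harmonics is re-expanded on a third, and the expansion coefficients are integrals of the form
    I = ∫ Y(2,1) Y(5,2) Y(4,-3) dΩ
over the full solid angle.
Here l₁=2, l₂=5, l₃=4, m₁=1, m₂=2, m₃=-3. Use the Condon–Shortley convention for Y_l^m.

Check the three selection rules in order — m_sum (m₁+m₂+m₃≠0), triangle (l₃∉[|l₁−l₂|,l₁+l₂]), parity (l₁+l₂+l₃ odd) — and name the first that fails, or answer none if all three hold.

m₁+m₂+m₃ = 1 + 2 − 3 = 0  ✓
triangle: |2−5|=3 ≤ l₃=4 ≤ 2+5=7  ✓
parity: l₁+l₂+l₃ = 11 is odd  ✗

parity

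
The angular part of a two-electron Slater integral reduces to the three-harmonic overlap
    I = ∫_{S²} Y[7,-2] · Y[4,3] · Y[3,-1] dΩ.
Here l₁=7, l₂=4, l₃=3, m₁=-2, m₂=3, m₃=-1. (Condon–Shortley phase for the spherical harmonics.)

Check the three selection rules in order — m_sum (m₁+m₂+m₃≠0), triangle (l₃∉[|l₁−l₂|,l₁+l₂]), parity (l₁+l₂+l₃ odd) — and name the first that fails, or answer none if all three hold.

none

Σmᵢ = 0  ✓
l₃∈[|l₁−l₂|,l₁+l₂]=[3,11], have l₃=3  ✓
Σlᵢ = 14 ⇒ even  ✓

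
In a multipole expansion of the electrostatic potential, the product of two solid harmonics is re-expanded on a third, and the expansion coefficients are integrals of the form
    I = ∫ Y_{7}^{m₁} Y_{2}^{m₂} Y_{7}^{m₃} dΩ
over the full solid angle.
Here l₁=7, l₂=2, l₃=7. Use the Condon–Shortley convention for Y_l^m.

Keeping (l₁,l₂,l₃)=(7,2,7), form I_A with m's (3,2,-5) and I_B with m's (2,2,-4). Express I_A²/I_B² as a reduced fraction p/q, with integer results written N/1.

l's match ⇒ only the (l;m) 3-j factors differ between A and B.
A: triangle coeff Δ(7,2,7) = 1/185640; Σ_t [2,2]: t=2:+1/29030400 = 1/29030400; (3j)²=99/7735 [(7 2 7; 3 2 -5)], sign=+1
B: triangle coeff Δ(7,2,7) = 1/185640; Σ_t [2,2]: t=2:+1/8709120 = 1/8709120; (3j)²=55/3094 [(7 2 7; 2 2 -4)], sign=-1
I_A²/I_B² = (99/7735)/(55/3094) = 18/25

18/25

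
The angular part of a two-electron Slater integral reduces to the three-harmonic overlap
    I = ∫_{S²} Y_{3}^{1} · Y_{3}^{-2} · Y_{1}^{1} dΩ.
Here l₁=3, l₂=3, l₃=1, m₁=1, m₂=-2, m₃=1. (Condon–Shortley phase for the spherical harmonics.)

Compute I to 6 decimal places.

L=7 odd ⇒ parity kills the (l;000) factor ⇒ I = 0

0.000000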